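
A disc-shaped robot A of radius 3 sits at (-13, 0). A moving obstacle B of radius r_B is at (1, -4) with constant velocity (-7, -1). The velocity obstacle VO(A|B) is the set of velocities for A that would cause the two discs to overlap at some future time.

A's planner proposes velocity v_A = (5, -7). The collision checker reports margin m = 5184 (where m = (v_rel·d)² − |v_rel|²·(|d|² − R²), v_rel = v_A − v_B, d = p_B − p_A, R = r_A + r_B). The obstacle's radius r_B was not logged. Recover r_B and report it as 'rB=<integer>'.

m = 5184
d = (14, -4);  v_rel = (12, -6),  |v_rel|² = 180
v_rel×d = (12)·(-4) − (-6)·(14) = 36
since m = R²·180 − 36²:  R² = (1296 + 5184) / 180 = 36
R = √36 = 6  ⇒  r_B = 6 − 3 = 3

rB=3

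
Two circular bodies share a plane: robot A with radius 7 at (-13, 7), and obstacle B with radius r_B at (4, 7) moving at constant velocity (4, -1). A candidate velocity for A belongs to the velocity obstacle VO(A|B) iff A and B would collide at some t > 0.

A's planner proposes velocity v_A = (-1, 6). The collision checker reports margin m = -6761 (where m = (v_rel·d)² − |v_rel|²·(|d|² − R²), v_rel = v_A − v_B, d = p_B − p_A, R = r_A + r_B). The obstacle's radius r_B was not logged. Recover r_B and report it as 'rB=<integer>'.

m = -6761
d = (17, 0);  v_rel = (-5, 7),  |v_rel|² = 74
v_rel×d = (-5)·(0) − (7)·(17) = -119
since m = R²·74 − (-119)²:  R² = (14161 + -6761) / 74 = 100
R = √100 = 10  ⇒  r_B = 10 − 7 = 3

rB=3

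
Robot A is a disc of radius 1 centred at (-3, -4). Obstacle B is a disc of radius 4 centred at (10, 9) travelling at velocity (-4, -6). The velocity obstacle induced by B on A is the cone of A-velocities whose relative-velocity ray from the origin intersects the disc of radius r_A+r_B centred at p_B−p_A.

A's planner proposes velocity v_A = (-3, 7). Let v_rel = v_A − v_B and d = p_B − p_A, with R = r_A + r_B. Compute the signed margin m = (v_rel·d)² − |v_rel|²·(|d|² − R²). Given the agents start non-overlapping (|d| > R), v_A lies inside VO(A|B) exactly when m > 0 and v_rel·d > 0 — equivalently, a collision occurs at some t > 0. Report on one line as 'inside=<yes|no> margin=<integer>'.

d = (13, 13),  |d|² = 338;  R = 1+4 = 5,  c = 338−5² = 313
v_rel = (1, 13),  |v_rel|² = 170;  v_rel·d = (1)·(13) + (13)·(13) = 182
170·t² − 364·t + 313 = 0  ⇒  m = 182² − 170·313 = -20086
m = -20086 < 0,  v_rel·d = 182 > 0  ⇒  outside

inside=no margin=-20086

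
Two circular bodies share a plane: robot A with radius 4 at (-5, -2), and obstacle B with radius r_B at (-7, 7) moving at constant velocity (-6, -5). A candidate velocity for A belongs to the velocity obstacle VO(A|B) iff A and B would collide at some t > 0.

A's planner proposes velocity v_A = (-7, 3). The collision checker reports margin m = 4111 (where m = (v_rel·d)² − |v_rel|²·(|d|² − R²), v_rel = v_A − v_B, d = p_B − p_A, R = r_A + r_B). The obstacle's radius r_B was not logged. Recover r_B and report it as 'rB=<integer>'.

m = 4111
d = (-2, 9);  v_rel = (-1, 8),  |v_rel|² = 65
v_rel×d = (-1)·(9) − (8)·(-2) = 7
since m = R²·65 − 7²:  R² = (49 + 4111) / 65 = 64
R = √64 = 8  ⇒  r_B = 8 − 4 = 4

rB=4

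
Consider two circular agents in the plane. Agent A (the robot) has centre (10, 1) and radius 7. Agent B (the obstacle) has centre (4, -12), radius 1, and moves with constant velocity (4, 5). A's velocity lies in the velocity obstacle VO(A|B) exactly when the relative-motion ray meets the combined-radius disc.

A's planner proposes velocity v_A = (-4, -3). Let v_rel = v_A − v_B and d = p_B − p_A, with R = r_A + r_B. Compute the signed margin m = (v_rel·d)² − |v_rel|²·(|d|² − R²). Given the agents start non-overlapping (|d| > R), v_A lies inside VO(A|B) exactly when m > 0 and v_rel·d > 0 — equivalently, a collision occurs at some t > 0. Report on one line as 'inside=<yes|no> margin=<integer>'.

d = (-6, -13),  |d|² = 205;  R = 7+1 = 8,  c = 205−8² = 141
v_rel = (-8, -8),  |v_rel|² = 128;  v_rel·d = (-8)·(-6) + (-8)·(-13) = 152
128·t² − 304·t + 141 = 0  ⇒  m = 152² − 128·141 = 5056
m = 5056 > 0,  v_rel·d = 152 > 0  ⇒  inside

inside=yes margin=5056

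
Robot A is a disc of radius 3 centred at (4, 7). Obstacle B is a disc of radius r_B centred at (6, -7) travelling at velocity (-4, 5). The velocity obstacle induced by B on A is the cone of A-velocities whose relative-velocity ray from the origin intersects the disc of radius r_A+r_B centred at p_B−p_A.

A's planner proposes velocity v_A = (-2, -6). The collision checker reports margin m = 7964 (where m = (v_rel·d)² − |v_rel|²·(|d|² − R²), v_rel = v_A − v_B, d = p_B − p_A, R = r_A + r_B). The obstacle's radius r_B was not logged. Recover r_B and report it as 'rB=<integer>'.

m = 7964
d = (2, -14);  v_rel = (2, -11),  |v_rel|² = 125
v_rel×d = (2)·(-14) − (-11)·(2) = -6
since m = R²·125 − (-6)²:  R² = (36 + 7964) / 125 = 64
R = √64 = 8  ⇒  r_B = 8 − 3 = 5

rB=5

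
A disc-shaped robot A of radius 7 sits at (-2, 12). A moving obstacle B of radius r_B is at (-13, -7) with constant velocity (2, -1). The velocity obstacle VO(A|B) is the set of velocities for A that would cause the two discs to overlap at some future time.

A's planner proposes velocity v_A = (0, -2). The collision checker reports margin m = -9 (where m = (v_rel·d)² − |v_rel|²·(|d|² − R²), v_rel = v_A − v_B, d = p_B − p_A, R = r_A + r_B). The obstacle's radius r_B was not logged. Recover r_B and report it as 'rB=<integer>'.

m = -9
d = (-11, -19);  v_rel = (-2, -1),  |v_rel|² = 5
v_rel×d = (-2)·(-19) − (-1)·(-11) = 27
since m = R²·5 − 27²:  R² = (729 + -9) / 5 = 144
R = √144 = 12  ⇒  r_B = 12 − 7 = 5

rB=5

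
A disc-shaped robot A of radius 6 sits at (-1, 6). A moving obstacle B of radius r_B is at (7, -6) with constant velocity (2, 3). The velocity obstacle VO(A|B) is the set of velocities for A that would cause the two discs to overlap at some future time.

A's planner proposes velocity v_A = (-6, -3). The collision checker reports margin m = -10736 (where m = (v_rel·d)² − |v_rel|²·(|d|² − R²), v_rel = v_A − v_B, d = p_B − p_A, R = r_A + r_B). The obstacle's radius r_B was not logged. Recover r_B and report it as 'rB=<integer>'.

m = -10736
d = (8, -12);  v_rel = (-8, -6),  |v_rel|² = 100
v_rel×d = (-8)·(-12) − (-6)·(8) = 144
since m = R²·100 − 144²:  R² = (20736 + -10736) / 100 = 100
R = √100 = 10  ⇒  r_B = 10 − 6 = 4

rB=4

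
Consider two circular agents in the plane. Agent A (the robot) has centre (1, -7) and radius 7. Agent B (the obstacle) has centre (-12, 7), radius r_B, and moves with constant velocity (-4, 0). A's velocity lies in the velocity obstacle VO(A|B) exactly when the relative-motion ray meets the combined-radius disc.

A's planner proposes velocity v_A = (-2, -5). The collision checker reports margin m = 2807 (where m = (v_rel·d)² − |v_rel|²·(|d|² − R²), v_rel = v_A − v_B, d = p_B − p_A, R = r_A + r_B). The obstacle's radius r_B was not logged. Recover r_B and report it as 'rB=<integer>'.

m = 2807
d = (-13, 14);  v_rel = (2, -5),  |v_rel|² = 29
v_rel×d = (2)·(14) − (-5)·(-13) = -37
since m = R²·29 − (-37)²:  R² = (1369 + 2807) / 29 = 144
R = √144 = 12  ⇒  r_B = 12 − 7 = 5

rB=5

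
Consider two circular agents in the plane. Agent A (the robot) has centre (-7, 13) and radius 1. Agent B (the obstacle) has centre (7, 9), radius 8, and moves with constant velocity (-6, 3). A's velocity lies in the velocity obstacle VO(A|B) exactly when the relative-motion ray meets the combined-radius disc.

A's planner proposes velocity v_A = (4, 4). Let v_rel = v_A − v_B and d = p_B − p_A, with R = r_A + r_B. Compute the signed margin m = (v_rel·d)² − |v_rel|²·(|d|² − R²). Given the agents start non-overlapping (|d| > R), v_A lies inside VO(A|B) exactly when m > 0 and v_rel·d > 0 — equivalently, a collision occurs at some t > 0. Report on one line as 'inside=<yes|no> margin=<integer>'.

d = (14, -4),  |d|² = 212;  R = 1+8 = 9,  c = 212−9² = 131
v_rel = (10, 1),  |v_rel|² = 101;  v_rel·d = (10)·(14) + (1)·(-4) = 136
101·t² − 272·t + 131 = 0  ⇒  m = 136² − 101·131 = 5265
m = 5265 > 0,  v_rel·d = 136 > 0  ⇒  inside

inside=yes margin=5265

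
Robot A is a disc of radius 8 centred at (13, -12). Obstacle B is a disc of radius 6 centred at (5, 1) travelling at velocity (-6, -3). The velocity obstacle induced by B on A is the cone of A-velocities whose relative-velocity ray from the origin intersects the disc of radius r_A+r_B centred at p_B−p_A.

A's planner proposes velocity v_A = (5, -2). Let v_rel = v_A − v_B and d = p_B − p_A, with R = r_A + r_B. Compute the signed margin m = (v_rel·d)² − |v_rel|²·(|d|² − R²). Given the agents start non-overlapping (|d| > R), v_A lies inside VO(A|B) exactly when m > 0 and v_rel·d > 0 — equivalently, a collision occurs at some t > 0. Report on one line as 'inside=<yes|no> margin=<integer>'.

d = (-8, 13),  |d|² = 233;  R = 8+6 = 14,  c = 233−14² = 37
v_rel = (11, 1),  |v_rel|² = 122;  v_rel·d = (11)·(-8) + (1)·(13) = -75
122·t² + 150·t + 37 = 0  ⇒  m = (-75)² − 122·37 = 1111
m = 1111 > 0,  v_rel·d = -75 < 0  ⇒  outside

inside=no margin=1111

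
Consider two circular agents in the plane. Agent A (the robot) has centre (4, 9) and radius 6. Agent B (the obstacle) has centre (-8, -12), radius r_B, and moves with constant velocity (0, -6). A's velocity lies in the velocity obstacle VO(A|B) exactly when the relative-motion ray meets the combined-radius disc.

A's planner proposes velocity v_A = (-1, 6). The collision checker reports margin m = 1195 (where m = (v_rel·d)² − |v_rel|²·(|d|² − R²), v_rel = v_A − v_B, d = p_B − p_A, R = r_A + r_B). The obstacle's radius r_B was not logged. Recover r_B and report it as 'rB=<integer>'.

m = 1195
d = (-12, -21);  v_rel = (-1, 12),  |v_rel|² = 145
v_rel×d = (-1)·(-21) − (12)·(-12) = 165
since m = R²·145 − 165²:  R² = (27225 + 1195) / 145 = 196
R = √196 = 14  ⇒  r_B = 14 − 6 = 8

rB=8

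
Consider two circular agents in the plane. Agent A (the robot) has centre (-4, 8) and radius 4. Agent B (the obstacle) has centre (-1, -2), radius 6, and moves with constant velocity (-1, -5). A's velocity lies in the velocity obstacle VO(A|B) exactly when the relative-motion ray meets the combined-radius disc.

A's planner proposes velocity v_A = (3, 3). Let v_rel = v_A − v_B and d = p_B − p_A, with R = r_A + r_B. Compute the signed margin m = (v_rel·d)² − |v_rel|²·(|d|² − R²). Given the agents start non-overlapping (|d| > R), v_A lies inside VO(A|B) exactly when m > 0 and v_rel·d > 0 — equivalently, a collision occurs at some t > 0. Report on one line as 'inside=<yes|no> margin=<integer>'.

d = (3, -10),  |d|² = 109;  R = 4+6 = 10,  c = 109−10² = 9
v_rel = (4, 8),  |v_rel|² = 80;  v_rel·d = (4)·(3) + (8)·(-10) = -68
80·t² + 136·t + 9 = 0  ⇒  m = (-68)² − 80·9 = 3904
m = 3904 > 0,  v_rel·d = -68 < 0  ⇒  outside

inside=no margin=3904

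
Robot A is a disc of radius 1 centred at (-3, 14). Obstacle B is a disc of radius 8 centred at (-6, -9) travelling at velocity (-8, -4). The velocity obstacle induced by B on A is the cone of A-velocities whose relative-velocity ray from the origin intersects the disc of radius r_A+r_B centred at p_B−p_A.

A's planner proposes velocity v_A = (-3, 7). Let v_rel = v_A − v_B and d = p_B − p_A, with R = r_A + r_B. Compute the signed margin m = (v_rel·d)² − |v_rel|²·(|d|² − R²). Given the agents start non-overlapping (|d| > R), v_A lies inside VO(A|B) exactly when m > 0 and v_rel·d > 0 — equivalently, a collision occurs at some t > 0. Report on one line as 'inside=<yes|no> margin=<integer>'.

d = (-3, -23),  |d|² = 538;  R = 1+8 = 9,  c = 538−9² = 457
v_rel = (5, 11),  |v_rel|² = 146;  v_rel·d = (5)·(-3) + (11)·(-23) = -268
146·t² + 536·t + 457 = 0  ⇒  m = (-268)² − 146·457 = 5102
m = 5102 > 0,  v_rel·d = -268 < 0  ⇒  outside

inside=no margin=5102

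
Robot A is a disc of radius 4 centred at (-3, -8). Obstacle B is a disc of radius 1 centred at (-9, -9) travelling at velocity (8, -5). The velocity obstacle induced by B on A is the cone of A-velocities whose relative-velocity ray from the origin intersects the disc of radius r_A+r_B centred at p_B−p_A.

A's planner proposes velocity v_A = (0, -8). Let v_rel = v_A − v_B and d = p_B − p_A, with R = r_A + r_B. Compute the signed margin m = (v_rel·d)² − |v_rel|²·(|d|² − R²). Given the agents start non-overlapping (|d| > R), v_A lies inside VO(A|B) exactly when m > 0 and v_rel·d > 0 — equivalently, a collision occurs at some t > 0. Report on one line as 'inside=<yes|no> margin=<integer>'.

d = (-6, -1),  |d|² = 37;  R = 4+1 = 5,  c = 37−5² = 12
v_rel = (-8, -3),  |v_rel|² = 73;  v_rel·d = (-8)·(-6) + (-3)·(-1) = 51
73·t² − 102·t + 12 = 0  ⇒  m = 51² − 73·12 = 1725
m = 1725 > 0,  v_rel·d = 51 > 0  ⇒  inside

inside=yes margin=1725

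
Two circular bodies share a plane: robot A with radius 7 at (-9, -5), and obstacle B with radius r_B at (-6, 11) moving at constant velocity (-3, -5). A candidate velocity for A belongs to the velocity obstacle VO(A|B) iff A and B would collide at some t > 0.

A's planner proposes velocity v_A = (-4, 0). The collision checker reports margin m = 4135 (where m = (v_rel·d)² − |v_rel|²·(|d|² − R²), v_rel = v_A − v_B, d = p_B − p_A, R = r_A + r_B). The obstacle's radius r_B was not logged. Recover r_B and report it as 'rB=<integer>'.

m = 4135
d = (3, 16);  v_rel = (-1, 5),  |v_rel|² = 26
v_rel×d = (-1)·(16) − (5)·(3) = -31
since m = R²·26 − (-31)²:  R² = (961 + 4135) / 26 = 196
R = √196 = 14  ⇒  r_B = 14 − 7 = 7

rB=7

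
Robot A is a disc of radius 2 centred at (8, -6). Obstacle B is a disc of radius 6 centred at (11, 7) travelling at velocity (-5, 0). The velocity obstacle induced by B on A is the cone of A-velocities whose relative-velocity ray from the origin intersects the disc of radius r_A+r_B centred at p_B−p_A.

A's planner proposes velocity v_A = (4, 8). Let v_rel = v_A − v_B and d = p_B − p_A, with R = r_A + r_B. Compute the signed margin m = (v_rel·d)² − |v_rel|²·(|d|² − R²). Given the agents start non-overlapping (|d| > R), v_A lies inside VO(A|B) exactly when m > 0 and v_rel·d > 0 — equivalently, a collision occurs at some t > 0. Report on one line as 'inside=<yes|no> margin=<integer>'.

d = (3, 13),  |d|² = 178;  R = 2+6 = 8,  c = 178−8² = 114
v_rel = (9, 8),  |v_rel|² = 145;  v_rel·d = (9)·(3) + (8)·(13) = 131
145·t² − 262·t + 114 = 0  ⇒  m = 131² − 145·114 = 631
m = 631 > 0,  v_rel·d = 131 > 0  ⇒  inside

inside=yes margin=631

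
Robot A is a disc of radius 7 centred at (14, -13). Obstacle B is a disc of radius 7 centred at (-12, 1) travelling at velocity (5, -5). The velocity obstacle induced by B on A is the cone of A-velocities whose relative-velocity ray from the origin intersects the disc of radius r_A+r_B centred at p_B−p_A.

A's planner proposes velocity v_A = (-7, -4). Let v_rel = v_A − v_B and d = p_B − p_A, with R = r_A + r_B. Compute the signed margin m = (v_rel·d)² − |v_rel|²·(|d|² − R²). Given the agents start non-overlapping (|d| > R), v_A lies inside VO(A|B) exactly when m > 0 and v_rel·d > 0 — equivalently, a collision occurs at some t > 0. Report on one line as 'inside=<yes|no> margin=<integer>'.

d = (-26, 14),  |d|² = 872;  R = 7+7 = 14,  c = 872−14² = 676
v_rel = (-12, 1),  |v_rel|² = 145;  v_rel·d = (-12)·(-26) + (1)·(14) = 326
145·t² − 652·t + 676 = 0  ⇒  m = 326² − 145·676 = 8256
m = 8256 > 0,  v_rel·d = 326 > 0  ⇒  inside

inside=yes margin=8256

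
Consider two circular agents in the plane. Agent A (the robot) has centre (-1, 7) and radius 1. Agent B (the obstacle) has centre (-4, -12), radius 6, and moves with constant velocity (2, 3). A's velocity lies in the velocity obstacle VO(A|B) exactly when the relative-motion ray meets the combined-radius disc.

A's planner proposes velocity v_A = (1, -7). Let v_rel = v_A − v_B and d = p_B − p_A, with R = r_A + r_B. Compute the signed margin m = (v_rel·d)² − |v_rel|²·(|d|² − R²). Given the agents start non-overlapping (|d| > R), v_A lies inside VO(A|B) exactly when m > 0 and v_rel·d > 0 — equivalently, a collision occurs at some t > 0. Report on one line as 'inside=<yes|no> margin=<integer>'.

d = (-3, -19),  |d|² = 370;  R = 1+6 = 7,  c = 370−7² = 321
v_rel = (-1, -10),  |v_rel|² = 101;  v_rel·d = (-1)·(-3) + (-10)·(-19) = 193
101·t² − 386·t + 321 = 0  ⇒  m = 193² − 101·321 = 4828
m = 4828 > 0,  v_rel·d = 193 > 0  ⇒  inside

inside=yes margin=4828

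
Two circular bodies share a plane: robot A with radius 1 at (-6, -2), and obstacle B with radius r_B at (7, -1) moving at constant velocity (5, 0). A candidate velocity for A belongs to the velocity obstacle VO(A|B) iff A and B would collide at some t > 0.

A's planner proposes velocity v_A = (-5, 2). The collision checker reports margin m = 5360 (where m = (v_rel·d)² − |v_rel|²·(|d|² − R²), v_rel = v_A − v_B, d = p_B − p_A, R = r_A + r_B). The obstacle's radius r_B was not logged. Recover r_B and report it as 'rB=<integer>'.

m = 5360
d = (13, 1);  v_rel = (-10, 2),  |v_rel|² = 104
v_rel×d = (-10)·(1) − (2)·(13) = -36
since m = R²·104 − (-36)²:  R² = (1296 + 5360) / 104 = 64
R = √64 = 8  ⇒  r_B = 8 − 1 = 7

rB=7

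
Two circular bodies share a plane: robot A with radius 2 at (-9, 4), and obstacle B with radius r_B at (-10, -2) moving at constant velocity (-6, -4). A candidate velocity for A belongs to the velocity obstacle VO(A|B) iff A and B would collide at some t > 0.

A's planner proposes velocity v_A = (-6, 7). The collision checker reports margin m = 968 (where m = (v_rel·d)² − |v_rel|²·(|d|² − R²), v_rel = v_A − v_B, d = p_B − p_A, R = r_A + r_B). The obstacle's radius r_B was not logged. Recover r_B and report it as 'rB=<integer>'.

m = 968
d = (-1, -6);  v_rel = (0, 11),  |v_rel|² = 121
v_rel×d = (0)·(-6) − (11)·(-1) = 11
since m = R²·121 − 11²:  R² = (121 + 968) / 121 = 9
R = √9 = 3  ⇒  r_B = 3 − 2 = 1

rB=1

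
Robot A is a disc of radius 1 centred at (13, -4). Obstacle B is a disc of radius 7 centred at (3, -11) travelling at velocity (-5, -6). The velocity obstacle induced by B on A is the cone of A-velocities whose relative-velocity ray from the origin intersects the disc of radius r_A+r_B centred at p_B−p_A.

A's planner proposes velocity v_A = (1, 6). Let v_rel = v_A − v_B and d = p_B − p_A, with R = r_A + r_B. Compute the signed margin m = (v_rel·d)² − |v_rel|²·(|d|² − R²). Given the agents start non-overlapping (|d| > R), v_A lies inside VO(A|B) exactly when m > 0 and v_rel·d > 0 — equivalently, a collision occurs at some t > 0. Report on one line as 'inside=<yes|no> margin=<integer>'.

d = (-10, -7),  |d|² = 149;  R = 1+7 = 8,  c = 149−8² = 85
v_rel = (6, 12),  |v_rel|² = 180;  v_rel·d = (6)·(-10) + (12)·(-7) = -144
180·t² + 288·t + 85 = 0  ⇒  m = (-144)² − 180·85 = 5436
m = 5436 > 0,  v_rel·d = -144 < 0  ⇒  outside

inside=no margin=5436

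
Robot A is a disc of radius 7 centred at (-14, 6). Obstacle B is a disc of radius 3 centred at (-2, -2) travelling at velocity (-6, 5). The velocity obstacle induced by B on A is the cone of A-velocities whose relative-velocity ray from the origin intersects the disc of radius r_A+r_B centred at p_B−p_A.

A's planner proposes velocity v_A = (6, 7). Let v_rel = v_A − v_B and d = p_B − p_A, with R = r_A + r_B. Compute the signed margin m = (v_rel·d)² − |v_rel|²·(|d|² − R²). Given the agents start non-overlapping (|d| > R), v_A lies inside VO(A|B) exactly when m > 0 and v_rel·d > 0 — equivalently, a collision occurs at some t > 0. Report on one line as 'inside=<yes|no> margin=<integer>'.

d = (12, -8),  |d|² = 208;  R = 7+3 = 10,  c = 208−10² = 108
v_rel = (12, 2),  |v_rel|² = 148;  v_rel·d = (12)·(12) + (2)·(-8) = 128
148·t² − 256·t + 108 = 0  ⇒  m = 128² − 148·108 = 400
m = 400 > 0,  v_rel·d = 128 > 0  ⇒  inside

inside=yes margin=400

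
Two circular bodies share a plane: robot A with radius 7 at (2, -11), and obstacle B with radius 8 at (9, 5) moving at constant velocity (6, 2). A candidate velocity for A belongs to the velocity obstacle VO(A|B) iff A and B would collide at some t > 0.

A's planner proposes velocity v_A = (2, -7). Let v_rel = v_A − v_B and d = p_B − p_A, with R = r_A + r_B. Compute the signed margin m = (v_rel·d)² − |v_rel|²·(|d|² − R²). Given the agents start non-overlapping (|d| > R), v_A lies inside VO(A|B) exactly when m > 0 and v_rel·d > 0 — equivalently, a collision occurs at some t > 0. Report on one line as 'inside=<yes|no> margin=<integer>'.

d = (7, 16),  |d|² = 305;  R = 7+8 = 15,  c = 305−15² = 80
v_rel = (-4, -9),  |v_rel|² = 97;  v_rel·d = (-4)·(7) + (-9)·(16) = -172
97·t² + 344·t + 80 = 0  ⇒  m = (-172)² − 97·80 = 21824
m = 21824 > 0,  v_rel·d = -172 < 0  ⇒  outside

inside=no margin=21824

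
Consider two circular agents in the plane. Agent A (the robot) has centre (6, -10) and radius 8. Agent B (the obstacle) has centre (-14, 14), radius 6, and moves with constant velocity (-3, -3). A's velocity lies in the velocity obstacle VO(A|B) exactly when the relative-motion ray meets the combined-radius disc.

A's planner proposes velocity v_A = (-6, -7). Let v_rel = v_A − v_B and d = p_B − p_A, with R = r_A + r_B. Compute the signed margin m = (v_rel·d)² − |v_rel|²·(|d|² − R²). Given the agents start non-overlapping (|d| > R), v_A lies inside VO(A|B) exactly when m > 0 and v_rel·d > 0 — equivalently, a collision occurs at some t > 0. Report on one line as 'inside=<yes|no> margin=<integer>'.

d = (-20, 24),  |d|² = 976;  R = 8+6 = 14,  c = 976−14² = 780
v_rel = (-3, -4),  |v_rel|² = 25;  v_rel·d = (-3)·(-20) + (-4)·(24) = -36
25·t² + 72·t + 780 = 0  ⇒  m = (-36)² − 25·780 = -18204
m = -18204 < 0,  v_rel·d = -36 < 0  ⇒  outside

inside=no margin=-18204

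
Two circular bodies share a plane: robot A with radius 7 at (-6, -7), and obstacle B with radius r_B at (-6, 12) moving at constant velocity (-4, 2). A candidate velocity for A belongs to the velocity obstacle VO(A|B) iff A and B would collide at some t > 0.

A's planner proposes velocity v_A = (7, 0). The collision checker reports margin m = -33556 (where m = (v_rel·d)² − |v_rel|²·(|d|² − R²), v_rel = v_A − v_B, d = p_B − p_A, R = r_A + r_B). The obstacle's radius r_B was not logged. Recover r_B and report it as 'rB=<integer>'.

m = -33556
d = (0, 19);  v_rel = (11, -2),  |v_rel|² = 125
v_rel×d = (11)·(19) − (-2)·(0) = 209
since m = R²·125 − 209²:  R² = (43681 + -33556) / 125 = 81
R = √81 = 9  ⇒  r_B = 9 − 7 = 2

rB=2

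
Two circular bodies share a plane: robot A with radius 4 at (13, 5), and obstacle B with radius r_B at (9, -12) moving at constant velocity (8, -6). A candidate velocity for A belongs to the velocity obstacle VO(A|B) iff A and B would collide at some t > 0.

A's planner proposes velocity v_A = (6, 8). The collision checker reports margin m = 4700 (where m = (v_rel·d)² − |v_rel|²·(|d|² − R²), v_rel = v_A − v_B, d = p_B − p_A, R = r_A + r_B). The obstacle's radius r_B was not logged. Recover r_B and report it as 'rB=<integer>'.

m = 4700
d = (-4, -17);  v_rel = (-2, 14),  |v_rel|² = 200
v_rel×d = (-2)·(-17) − (14)·(-4) = 90
since m = R²·200 − 90²:  R² = (8100 + 4700) / 200 = 64
R = √64 = 8  ⇒  r_B = 8 − 4 = 4

rB=4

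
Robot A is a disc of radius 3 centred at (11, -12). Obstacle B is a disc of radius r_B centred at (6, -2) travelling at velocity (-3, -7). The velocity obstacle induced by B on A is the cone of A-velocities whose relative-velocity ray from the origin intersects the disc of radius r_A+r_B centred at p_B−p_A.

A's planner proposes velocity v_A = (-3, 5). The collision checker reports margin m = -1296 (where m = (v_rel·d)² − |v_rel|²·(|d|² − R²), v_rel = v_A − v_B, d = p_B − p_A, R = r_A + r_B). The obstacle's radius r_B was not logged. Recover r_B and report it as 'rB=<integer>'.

m = -1296
d = (-5, 10);  v_rel = (0, 12),  |v_rel|² = 144
v_rel×d = (0)·(10) − (12)·(-5) = 60
since m = R²·144 − 60²:  R² = (3600 + -1296) / 144 = 16
R = √16 = 4  ⇒  r_B = 4 − 3 = 1

rB=1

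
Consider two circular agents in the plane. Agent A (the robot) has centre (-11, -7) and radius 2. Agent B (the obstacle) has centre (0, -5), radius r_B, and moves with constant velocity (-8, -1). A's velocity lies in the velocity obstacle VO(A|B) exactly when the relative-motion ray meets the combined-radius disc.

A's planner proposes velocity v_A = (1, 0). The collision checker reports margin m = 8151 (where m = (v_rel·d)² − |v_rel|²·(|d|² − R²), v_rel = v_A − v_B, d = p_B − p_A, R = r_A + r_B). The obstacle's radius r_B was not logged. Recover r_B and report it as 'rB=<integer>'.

m = 8151
d = (11, 2);  v_rel = (9, 1),  |v_rel|² = 82
v_rel×d = (9)·(2) − (1)·(11) = 7
since m = R²·82 − 7²:  R² = (49 + 8151) / 82 = 100
R = √100 = 10  ⇒  r_B = 10 − 2 = 8

rB=8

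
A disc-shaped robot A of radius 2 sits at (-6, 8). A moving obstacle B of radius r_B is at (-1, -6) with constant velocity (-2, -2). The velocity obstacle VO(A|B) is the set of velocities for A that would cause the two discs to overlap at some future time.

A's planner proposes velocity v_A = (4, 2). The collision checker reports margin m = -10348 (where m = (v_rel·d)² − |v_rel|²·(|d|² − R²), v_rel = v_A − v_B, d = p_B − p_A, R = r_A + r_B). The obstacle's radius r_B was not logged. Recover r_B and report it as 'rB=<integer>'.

m = -10348
d = (5, -14);  v_rel = (6, 4),  |v_rel|² = 52
v_rel×d = (6)·(-14) − (4)·(5) = -104
since m = R²·52 − (-104)²:  R² = (10816 + -10348) / 52 = 9
R = √9 = 3  ⇒  r_B = 3 − 2 = 1

rB=1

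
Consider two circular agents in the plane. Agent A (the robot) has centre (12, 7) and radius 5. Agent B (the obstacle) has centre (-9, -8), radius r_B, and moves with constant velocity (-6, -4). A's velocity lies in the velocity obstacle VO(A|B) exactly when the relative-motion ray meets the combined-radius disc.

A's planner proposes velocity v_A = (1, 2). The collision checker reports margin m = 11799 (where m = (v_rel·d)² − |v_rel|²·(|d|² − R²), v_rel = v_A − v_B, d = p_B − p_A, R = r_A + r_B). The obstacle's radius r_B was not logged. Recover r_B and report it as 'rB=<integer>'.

m = 11799
d = (-21, -15);  v_rel = (7, 6),  |v_rel|² = 85
v_rel×d = (7)·(-15) − (6)·(-21) = 21
since m = R²·85 − 21²:  R² = (441 + 11799) / 85 = 144
R = √144 = 12  ⇒  r_B = 12 − 5 = 7

rB=7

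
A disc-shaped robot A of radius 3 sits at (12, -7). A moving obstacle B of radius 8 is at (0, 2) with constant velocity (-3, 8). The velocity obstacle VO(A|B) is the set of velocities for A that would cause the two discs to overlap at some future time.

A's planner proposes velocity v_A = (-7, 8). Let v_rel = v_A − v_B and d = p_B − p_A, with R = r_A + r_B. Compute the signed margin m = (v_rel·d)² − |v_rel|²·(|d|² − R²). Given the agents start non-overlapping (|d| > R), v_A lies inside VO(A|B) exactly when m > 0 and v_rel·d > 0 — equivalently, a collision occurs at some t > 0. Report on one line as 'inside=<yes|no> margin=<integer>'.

d = (-12, 9),  |d|² = 225;  R = 3+8 = 11,  c = 225−11² = 104
v_rel = (-4, 0),  |v_rel|² = 16;  v_rel·d = (-4)·(-12) + (0)·(9) = 48
16·t² − 96·t + 104 = 0  ⇒  m = 48² − 16·104 = 640
m = 640 > 0,  v_rel·d = 48 > 0  ⇒  inside

inside=yes margin=640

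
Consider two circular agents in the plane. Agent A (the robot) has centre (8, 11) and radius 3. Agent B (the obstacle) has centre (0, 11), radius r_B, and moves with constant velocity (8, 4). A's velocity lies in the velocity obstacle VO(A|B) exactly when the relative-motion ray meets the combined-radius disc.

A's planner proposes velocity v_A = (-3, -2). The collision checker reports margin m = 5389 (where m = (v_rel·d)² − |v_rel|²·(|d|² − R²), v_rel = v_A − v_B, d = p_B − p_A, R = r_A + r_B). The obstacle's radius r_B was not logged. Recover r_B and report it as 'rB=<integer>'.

m = 5389
d = (-8, 0);  v_rel = (-11, -6),  |v_rel|² = 157
v_rel×d = (-11)·(0) − (-6)·(-8) = -48
since m = R²·157 − (-48)²:  R² = (2304 + 5389) / 157 = 49
R = √49 = 7  ⇒  r_B = 7 − 3 = 4

rB=4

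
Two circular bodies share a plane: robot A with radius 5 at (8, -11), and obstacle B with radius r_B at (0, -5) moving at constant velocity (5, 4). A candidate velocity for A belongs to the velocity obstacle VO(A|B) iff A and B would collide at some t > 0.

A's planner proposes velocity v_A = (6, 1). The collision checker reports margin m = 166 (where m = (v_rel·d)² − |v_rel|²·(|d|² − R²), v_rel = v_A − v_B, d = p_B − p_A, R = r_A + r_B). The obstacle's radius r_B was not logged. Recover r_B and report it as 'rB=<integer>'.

m = 166
d = (-8, 6);  v_rel = (1, -3),  |v_rel|² = 10
v_rel×d = (1)·(6) − (-3)·(-8) = -18
since m = R²·10 − (-18)²:  R² = (324 + 166) / 10 = 49
R = √49 = 7  ⇒  r_B = 7 − 5 = 2

rB=2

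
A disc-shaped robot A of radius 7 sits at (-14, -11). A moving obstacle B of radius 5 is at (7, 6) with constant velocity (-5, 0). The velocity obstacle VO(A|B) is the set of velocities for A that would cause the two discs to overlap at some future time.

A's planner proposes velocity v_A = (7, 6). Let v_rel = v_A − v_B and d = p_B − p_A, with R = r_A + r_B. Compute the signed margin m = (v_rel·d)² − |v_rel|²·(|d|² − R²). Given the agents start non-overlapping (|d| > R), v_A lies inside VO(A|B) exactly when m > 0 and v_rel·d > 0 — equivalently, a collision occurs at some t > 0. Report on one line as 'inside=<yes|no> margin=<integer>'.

d = (21, 17),  |d|² = 730;  R = 7+5 = 12,  c = 730−12² = 586
v_rel = (12, 6),  |v_rel|² = 180;  v_rel·d = (12)·(21) + (6)·(17) = 354
180·t² − 708·t + 586 = 0  ⇒  m = 354² − 180·586 = 19836
m = 19836 > 0,  v_rel·d = 354 > 0  ⇒  inside

inside=yes margin=19836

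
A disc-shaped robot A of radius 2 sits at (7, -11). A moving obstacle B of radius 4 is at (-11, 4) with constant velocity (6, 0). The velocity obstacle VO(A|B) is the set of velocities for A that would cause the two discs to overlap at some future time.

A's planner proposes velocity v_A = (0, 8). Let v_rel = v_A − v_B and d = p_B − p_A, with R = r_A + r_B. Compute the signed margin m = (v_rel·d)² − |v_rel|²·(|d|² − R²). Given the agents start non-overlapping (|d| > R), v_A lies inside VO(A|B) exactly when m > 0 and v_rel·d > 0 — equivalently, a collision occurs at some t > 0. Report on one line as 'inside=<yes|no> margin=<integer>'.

d = (-18, 15),  |d|² = 549;  R = 2+4 = 6,  c = 549−6² = 513
v_rel = (-6, 8),  |v_rel|² = 100;  v_rel·d = (-6)·(-18) + (8)·(15) = 228
100·t² − 456·t + 513 = 0  ⇒  m = 228² − 100·513 = 684
m = 684 > 0,  v_rel·d = 228 > 0  ⇒  inside

inside=yes margin=684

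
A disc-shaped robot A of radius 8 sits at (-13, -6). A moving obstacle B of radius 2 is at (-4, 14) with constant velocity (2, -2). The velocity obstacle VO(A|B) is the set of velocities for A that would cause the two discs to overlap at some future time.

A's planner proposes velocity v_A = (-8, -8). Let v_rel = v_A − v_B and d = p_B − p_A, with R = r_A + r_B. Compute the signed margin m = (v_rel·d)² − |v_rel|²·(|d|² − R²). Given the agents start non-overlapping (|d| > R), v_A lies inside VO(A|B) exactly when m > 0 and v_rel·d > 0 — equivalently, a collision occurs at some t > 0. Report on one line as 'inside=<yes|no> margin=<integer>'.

d = (9, 20),  |d|² = 481;  R = 8+2 = 10,  c = 481−10² = 381
v_rel = (-10, -6),  |v_rel|² = 136;  v_rel·d = (-10)·(9) + (-6)·(20) = -210
136·t² + 420·t + 381 = 0  ⇒  m = (-210)² − 136·381 = -7716
m = -7716 < 0,  v_rel·d = -210 < 0  ⇒  outside

inside=no margin=-7716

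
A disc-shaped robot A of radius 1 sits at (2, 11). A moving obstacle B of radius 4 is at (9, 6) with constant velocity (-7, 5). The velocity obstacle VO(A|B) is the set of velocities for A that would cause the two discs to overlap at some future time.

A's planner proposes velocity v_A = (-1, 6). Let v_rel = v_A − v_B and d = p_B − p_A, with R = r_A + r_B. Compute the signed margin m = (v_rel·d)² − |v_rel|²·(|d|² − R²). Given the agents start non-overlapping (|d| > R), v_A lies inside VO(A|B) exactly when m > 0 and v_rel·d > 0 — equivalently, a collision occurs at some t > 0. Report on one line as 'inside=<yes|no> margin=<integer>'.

d = (7, -5),  |d|² = 74;  R = 1+4 = 5,  c = 74−5² = 49
v_rel = (6, 1),  |v_rel|² = 37;  v_rel·d = (6)·(7) + (1)·(-5) = 37
37·t² − 74·t + 49 = 0  ⇒  m = 37² − 37·49 = -444
m = -444 < 0,  v_rel·d = 37 > 0  ⇒  outside

inside=no margin=-444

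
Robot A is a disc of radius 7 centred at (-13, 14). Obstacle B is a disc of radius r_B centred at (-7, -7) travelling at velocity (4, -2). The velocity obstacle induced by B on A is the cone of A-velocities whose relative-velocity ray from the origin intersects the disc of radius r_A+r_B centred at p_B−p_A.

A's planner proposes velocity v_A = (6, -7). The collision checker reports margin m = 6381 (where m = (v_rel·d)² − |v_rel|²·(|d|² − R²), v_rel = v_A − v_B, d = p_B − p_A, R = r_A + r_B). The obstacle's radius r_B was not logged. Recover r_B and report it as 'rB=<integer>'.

m = 6381
d = (6, -21);  v_rel = (2, -5),  |v_rel|² = 29
v_rel×d = (2)·(-21) − (-5)·(6) = -12
since m = R²·29 − (-12)²:  R² = (144 + 6381) / 29 = 225
R = √225 = 15  ⇒  r_B = 15 − 7 = 8

rB=8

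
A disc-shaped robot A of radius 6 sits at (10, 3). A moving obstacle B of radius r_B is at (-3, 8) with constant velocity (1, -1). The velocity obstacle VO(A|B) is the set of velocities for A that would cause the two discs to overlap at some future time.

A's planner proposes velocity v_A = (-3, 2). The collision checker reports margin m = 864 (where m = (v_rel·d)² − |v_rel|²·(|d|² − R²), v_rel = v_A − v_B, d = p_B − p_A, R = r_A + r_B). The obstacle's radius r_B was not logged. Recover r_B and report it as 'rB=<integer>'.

m = 864
d = (-13, 5);  v_rel = (-4, 3),  |v_rel|² = 25
v_rel×d = (-4)·(5) − (3)·(-13) = 19
since m = R²·25 − 19²:  R² = (361 + 864) / 25 = 49
R = √49 = 7  ⇒  r_B = 7 − 6 = 1

rB=1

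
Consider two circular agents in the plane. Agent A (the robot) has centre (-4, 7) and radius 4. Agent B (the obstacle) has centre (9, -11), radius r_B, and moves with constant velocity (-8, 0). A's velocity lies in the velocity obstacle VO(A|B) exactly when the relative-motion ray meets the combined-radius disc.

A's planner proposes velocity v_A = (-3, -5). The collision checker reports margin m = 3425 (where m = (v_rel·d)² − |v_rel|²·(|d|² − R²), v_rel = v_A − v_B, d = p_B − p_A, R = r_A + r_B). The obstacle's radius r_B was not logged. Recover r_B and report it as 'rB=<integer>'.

m = 3425
d = (13, -18);  v_rel = (5, -5),  |v_rel|² = 50
v_rel×d = (5)·(-18) − (-5)·(13) = -25
since m = R²·50 − (-25)²:  R² = (625 + 3425) / 50 = 81
R = √81 = 9  ⇒  r_B = 9 − 4 = 5

rB=5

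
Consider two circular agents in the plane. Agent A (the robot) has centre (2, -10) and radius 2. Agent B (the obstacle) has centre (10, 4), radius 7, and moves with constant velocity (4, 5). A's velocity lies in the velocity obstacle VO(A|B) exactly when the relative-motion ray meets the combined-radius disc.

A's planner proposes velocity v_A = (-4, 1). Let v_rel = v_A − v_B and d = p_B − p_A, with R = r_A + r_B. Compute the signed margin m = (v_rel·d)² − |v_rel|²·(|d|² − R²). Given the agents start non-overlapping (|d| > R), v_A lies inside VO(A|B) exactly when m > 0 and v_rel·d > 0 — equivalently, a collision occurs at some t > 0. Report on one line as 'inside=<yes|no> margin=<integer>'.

d = (8, 14),  |d|² = 260;  R = 2+7 = 9,  c = 260−9² = 179
v_rel = (-8, -4),  |v_rel|² = 80;  v_rel·d = (-8)·(8) + (-4)·(14) = -120
80·t² + 240·t + 179 = 0  ⇒  m = (-120)² − 80·179 = 80
m = 80 > 0,  v_rel·d = -120 < 0  ⇒  outside

inside=no margin=80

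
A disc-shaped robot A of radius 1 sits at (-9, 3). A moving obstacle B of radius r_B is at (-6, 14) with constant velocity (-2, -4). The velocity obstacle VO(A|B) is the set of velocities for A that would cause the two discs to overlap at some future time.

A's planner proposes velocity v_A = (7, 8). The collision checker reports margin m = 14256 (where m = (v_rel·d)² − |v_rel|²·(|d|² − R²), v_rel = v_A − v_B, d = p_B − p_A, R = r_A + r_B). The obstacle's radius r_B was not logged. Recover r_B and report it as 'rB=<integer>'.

m = 14256
d = (3, 11);  v_rel = (9, 12),  |v_rel|² = 225
v_rel×d = (9)·(11) − (12)·(3) = 63
since m = R²·225 − 63²:  R² = (3969 + 14256) / 225 = 81
R = √81 = 9  ⇒  r_B = 9 − 1 = 8

rB=8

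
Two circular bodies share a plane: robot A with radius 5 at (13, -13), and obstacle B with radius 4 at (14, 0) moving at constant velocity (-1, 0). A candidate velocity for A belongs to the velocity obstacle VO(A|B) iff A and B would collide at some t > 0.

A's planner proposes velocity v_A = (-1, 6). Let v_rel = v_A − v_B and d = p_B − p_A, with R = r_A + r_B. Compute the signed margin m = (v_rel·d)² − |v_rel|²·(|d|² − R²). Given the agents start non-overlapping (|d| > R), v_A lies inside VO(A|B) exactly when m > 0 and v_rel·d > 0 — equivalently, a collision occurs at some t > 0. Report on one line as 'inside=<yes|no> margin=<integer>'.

d = (1, 13),  |d|² = 170;  R = 5+4 = 9,  c = 170−9² = 89
v_rel = (0, 6),  |v_rel|² = 36;  v_rel·d = (0)·(1) + (6)·(13) = 78
36·t² − 156·t + 89 = 0  ⇒  m = 78² − 36·89 = 2880
m = 2880 > 0,  v_rel·d = 78 > 0  ⇒  inside

inside=yes margin=2880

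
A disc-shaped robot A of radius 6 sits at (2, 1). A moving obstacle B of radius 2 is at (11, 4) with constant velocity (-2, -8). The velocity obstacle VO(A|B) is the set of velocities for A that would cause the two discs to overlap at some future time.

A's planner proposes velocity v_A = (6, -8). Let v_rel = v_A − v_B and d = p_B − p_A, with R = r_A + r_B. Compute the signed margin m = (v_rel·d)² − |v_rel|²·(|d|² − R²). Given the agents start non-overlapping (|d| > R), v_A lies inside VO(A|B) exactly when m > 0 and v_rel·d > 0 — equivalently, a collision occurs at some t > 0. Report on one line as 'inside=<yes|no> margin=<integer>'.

d = (9, 3),  |d|² = 90;  R = 6+2 = 8,  c = 90−8² = 26
v_rel = (8, 0),  |v_rel|² = 64;  v_rel·d = (8)·(9) + (0)·(3) = 72
64·t² − 144·t + 26 = 0  ⇒  m = 72² − 64·26 = 3520
m = 3520 > 0,  v_rel·d = 72 > 0  ⇒  inside

inside=yes margin=3520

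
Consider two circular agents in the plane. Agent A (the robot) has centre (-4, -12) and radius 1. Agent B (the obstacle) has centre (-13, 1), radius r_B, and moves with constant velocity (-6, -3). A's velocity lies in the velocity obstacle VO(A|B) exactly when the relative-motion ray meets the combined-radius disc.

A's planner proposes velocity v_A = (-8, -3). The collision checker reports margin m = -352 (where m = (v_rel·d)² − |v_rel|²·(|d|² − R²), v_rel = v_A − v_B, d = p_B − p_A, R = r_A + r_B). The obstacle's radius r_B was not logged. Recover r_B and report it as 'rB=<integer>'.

m = -352
d = (-9, 13);  v_rel = (-2, 0),  |v_rel|² = 4
v_rel×d = (-2)·(13) − (0)·(-9) = -26
since m = R²·4 − (-26)²:  R² = (676 + -352) / 4 = 81
R = √81 = 9  ⇒  r_B = 9 − 1 = 8

rB=8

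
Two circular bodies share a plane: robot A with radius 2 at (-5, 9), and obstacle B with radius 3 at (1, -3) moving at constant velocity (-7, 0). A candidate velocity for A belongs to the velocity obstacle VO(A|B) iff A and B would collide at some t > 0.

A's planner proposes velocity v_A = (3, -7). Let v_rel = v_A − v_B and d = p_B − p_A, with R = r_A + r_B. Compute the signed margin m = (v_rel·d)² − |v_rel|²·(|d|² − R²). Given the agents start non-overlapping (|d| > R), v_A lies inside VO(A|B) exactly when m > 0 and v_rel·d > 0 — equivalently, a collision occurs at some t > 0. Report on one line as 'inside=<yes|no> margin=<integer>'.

d = (6, -12),  |d|² = 180;  R = 2+3 = 5,  c = 180−5² = 155
v_rel = (10, -7),  |v_rel|² = 149;  v_rel·d = (10)·(6) + (-7)·(-12) = 144
149·t² − 288·t + 155 = 0  ⇒  m = 144² − 149·155 = -2359
m = -2359 < 0,  v_rel·d = 144 > 0  ⇒  outside

inside=no margin=-2359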